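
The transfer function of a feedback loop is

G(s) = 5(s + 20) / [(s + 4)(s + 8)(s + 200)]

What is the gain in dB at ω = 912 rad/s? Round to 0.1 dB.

At s = jω = j912:
zero (s+20): 20 + j912 → |·| = √(20²+912²) = √832144 ≈ 912.22, ∠ = arctan(912/20) ≈ 88.74°
pole (s+4): 4 + j912 → |·| = √(4²+912²) = √831760 ≈ 912.01, ∠ = arctan(912/4) ≈ 89.75°
pole (s+8): 8 + j912 → |·| = √(8²+912²) = √831808 ≈ 912.04, ∠ = arctan(912/8) ≈ 89.50°
pole (s+200): 200 + j912 → |·| = √(200²+912²) = √871744 ≈ 933.67, ∠ = arctan(912/200) ≈ 77.63°
|G| = 5 · 912.22 / 7.7662e+08 ≈ 5.873e-06
Gain = 20 log₁₀(5.873e-06) ≈ -104.62 dB

-104.6 dB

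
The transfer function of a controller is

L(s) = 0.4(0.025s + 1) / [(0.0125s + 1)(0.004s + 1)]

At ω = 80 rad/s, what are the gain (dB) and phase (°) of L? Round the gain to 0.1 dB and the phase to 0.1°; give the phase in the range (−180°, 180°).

At ω = 80 rad/s:
zero (1 + j80·0.025) = 1 + j2 → |·| ≈ 2.2361, ∠ ≈ 63.43°
pole (1 + j80·0.0125) = 1 + j1 → |·| ≈ 1.4142, ∠ ≈ 45.00°
pole (1 + j80·0.004) = 1 + j0.32 → |·| ≈ 1.05, ∠ ≈ 17.74°
|L| = 0.4 · 2.2361 / (1.4142 · 1.05) ≈ 0.60235
Gain = 20 log₁₀(0.60235) ≈ -4.40 dB
∠L = (63.43°) − (45.00° + 17.74°) = 0.69°

-4.4 dB, 0.7°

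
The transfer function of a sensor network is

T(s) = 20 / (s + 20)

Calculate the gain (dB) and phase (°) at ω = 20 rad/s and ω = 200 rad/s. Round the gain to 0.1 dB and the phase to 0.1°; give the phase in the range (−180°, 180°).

At s = jω = j20:
pole (s+20): 20 + j20 → |·| = √(20²+20²) = √800 ≈ 28.284, ∠ = arctan(20/20) ≈ 45.00°
|T| = 20 / 28.284 ≈ 0.70711
Gain = 20 log₁₀(0.70711) ≈ -3.01 dB
∠T = 0.00° − 45.00° = -45.00°

At s = jω = j200:
pole (s+20): 20 + j200 → |·| = √(20²+200²) = √40400 ≈ 201, ∠ = arctan(200/20) ≈ 84.29°
|T| = 20 / 201 ≈ 0.099502
Gain = 20 log₁₀(0.099502) ≈ -20.04 dB
∠T = 0.00° − 84.29° = -84.29°

ω = 20: -3.0 dB, -45.0°; ω = 200: -20.0 dB, -84.3°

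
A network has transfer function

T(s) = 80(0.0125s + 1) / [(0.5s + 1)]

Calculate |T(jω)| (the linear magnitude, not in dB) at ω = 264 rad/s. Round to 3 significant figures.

2.09

At ω = 264 rad/s:
zero (1 + j264·0.0125) = 1 + j3.3 → |·| ≈ 3.4482, ∠ ≈ 73.14°
pole (1 + j264·0.5) = 1 + j132 → |·| ≈ 132, ∠ ≈ 89.57°
|T| = 80 · 3.4482 / (132) ≈ 2.0898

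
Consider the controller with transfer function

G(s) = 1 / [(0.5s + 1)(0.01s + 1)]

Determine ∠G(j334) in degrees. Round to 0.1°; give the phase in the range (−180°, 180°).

At ω = 334 rad/s:
pole (1 + j334·0.5) = 1 + j167 → |·| ≈ 167, ∠ ≈ 89.66°
pole (1 + j334·0.01) = 1 + j3.34 → |·| ≈ 3.4865, ∠ ≈ 73.33°
∠G = (0°) − (89.66° + 73.33°) = -162.99°

-163.0°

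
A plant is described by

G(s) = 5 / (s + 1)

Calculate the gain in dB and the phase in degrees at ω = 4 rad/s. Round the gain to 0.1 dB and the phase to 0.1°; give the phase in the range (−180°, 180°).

1.7 dB, -76.0°

Substitute s = j4:
Numerator: 5 = 5 + j0
Denominator: (j4) + 1 = 1 + j4
|N| = √(5² + 0²) ≈ 5, ∠N ≈ 0.00°
|D| = √(1² + 4²) ≈ 4.1231, ∠D ≈ 75.96°
|G| = 5 / 4.1231 ≈ 1.2127
Gain = 20 log₁₀(1.2127) ≈ 1.68 dB
∠G = 0.00° − 75.96° = -75.96°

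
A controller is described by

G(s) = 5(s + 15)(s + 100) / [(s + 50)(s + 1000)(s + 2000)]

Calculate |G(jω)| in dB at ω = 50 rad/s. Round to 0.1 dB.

-73.7 dB

At s = jω = j50:
zero (s+15): 15 + j50 → |·| = √(15²+50²) = √2725 ≈ 52.202, ∠ = arctan(50/15) ≈ 73.30°
zero (s+100): 100 + j50 → |·| = √(100²+50²) = √12500 ≈ 111.8, ∠ = arctan(50/100) ≈ 26.57°
pole (s+50): 50 + j50 → |·| = √(50²+50²) = √5000 ≈ 70.711, ∠ = arctan(50/50) ≈ 45.00°
pole (s+1000): 1000 + j50 → |·| = √(1000²+50²) = √1002500 ≈ 1001.2, ∠ = arctan(50/1000) ≈ 2.86°
pole (s+2000): 2000 + j50 → |·| = √(2000²+50²) = √4002500 ≈ 2000.6, ∠ = arctan(50/2000) ≈ 1.43°
|G| = 5 · 5836.2 / 1.4163e+08 ≈ 0.00020604
Gain = 20 log₁₀(0.00020604) ≈ -73.72 dB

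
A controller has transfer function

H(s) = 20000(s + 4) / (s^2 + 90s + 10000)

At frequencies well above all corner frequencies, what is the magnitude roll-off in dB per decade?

Each pole contributes −20 dB/decade at high frequency; each zero contributes +20 dB/decade.
Net: 1 zero(s) − 2 pole(s) → -20 dB/decade.

-20 dB/decade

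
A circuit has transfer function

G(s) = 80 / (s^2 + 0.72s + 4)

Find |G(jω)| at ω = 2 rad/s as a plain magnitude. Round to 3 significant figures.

At s = jω = j2:
quadratic: (j2)² + 0.72·j2 + 4 = 0 + j1.44 → |·| ≈ 1.44, ∠ ≈ 90.00°
|G| = 80 / 1.44 ≈ 55.556

55.6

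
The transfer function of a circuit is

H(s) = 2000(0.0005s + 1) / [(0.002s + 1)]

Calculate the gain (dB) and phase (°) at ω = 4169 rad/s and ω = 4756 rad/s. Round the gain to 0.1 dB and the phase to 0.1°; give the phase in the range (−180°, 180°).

At ω = 4169 rad/s:
zero (1 + j4169·0.0005) = 1 + j2.0845 → |·| ≈ 2.312, ∠ ≈ 64.37°
pole (1 + j4169·0.002) = 1 + j8.338 → |·| ≈ 8.3978, ∠ ≈ 83.16°
|H| = 2000 · 2.312 / (8.3978) ≈ 550.62
Gain = 20 log₁₀(550.62) ≈ 54.82 dB
∠H = (64.37°) − (83.16°) = -18.79°

At ω = 4756 rad/s:
zero (1 + j4756·0.0005) = 1 + j2.378 → |·| ≈ 2.5797, ∠ ≈ 67.19°
pole (1 + j4756·0.002) = 1 + j9.512 → |·| ≈ 9.5644, ∠ ≈ 84.00°
|H| = 2000 · 2.5797 / (9.5644) ≈ 539.44
Gain = 20 log₁₀(539.44) ≈ 54.64 dB
∠H = (67.19°) − (84.00°) = -16.81°

ω = 4169: 54.8 dB, -18.8°; ω = 4756: 54.6 dB, -16.8°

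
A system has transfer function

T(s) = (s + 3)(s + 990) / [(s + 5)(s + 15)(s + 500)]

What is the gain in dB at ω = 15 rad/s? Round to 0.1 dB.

At s = jω = j15:
zero (s+3): 3 + j15 → |·| = √(3²+15²) = √234 ≈ 15.297, ∠ = arctan(15/3) ≈ 78.69°
zero (s+990): 990 + j15 → |·| = √(990²+15²) = √980325 ≈ 990.11, ∠ = arctan(15/990) ≈ 0.87°
pole (s+5): 5 + j15 → |·| = √(5²+15²) = √250 ≈ 15.811, ∠ = arctan(15/5) ≈ 71.57°
pole (s+15): 15 + j15 → |·| = √(15²+15²) = √450 ≈ 21.213, ∠ = arctan(15/15) ≈ 45.00°
pole (s+500): 500 + j15 → |·| = √(500²+15²) = √250225 ≈ 500.22, ∠ = arctan(15/500) ≈ 1.72°
|T| = 1 · 15146 / 1.6777e+05 ≈ 0.090278
Gain = 20 log₁₀(0.090278) ≈ -20.89 dB

-20.9 dB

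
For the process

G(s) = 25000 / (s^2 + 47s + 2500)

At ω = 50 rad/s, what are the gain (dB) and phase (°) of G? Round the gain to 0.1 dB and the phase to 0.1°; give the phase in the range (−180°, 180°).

At s = jω = j50:
quadratic: (j50)² + 47·j50 + 2500 = 0 + j2350 → |·| ≈ 2350, ∠ ≈ 90.00°
|G| = 25000 / 2350 ≈ 10.638
Gain = 20 log₁₀(10.638) ≈ 20.54 dB
∠G = 0.00° − 90.00° = -90.00°

20.5 dB, -90.0°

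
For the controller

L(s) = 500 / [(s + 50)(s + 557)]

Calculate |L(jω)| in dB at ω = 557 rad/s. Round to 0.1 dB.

At s = jω = j557:
pole (s+50): 50 + j557 → |·| = √(50²+557²) = √312749 ≈ 559.24, ∠ = arctan(557/50) ≈ 84.87°
pole (s+557): 557 + j557 → |·| = √(557²+557²) = √620498 ≈ 787.72, ∠ = arctan(557/557) ≈ 45.00°
|L| = 500 / 4.4052e+05 ≈ 0.001135
Gain = 20 log₁₀(0.001135) ≈ -58.90 dB

-58.9 dB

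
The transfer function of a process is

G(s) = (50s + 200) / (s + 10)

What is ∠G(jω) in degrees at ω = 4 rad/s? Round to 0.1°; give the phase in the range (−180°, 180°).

23.2°

Substitute s = j4:
Numerator: 50(j4) + 200 = 200 + j200
Denominator: (j4) + 10 = 10 + j4
|N| = √(200² + 200²) ≈ 282.84, ∠N ≈ 45.00°
|D| = √(10² + 4²) ≈ 10.77, ∠D ≈ 21.80°
∠G = 45.00° − 21.80° = 23.20°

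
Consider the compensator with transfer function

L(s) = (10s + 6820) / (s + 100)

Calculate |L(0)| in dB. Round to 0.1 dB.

36.7 dB

L(0) = 6820 / 100 = 68.2
20 log₁₀(68.2) ≈ 36.68 dB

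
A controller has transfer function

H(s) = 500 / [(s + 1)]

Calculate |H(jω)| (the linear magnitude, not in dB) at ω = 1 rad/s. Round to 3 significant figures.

354

At ω = 1 rad/s:
pole (1 + j1·1) = 1 + j1 → |·| ≈ 1.4142, ∠ ≈ 45.00°
|H| = 500 · 1 / (1.4142) ≈ 353.56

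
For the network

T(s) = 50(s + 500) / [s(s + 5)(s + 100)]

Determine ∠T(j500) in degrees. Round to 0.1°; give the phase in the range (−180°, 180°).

146.9°

At s = jω = j500:
zero (s+500): 500 + j500 → |·| = √(500²+500²) = √500000 ≈ 707.11, ∠ = arctan(500/500) ≈ 45.00°
pole (s+5): 5 + j500 → |·| = √(5²+500²) = √250025 ≈ 500.02, ∠ = arctan(500/5) ≈ 89.43°
pole (s+100): 100 + j500 → |·| = √(100²+500²) = √260000 ≈ 509.9, ∠ = arctan(500/100) ≈ 78.69°
pole at origin: |s| = 500, ∠ = 90.00° (in denominator)
∠T = 45.00° − 258.12° = -213.12° ≡ 146.88° (principal value)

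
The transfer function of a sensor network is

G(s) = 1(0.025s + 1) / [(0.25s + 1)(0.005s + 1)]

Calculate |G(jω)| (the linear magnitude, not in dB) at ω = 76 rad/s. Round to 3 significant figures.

0.105

At ω = 76 rad/s:
zero (1 + j76·0.025) = 1 + j1.9 → |·| ≈ 2.1471, ∠ ≈ 62.24°
pole (1 + j76·0.25) = 1 + j19 → |·| ≈ 19.026, ∠ ≈ 86.99°
pole (1 + j76·0.005) = 1 + j0.38 → |·| ≈ 1.0698, ∠ ≈ 20.81°
|G| = 1 · 2.1471 / (19.026 · 1.0698) ≈ 0.10549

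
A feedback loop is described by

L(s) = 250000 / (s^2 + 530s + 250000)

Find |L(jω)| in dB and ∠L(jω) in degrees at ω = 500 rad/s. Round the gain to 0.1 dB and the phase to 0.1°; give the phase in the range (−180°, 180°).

At s = jω = j500:
quadratic: (j500)² + 530·j500 + 250000 = 0 + j265000 → |·| ≈ 2.65e+05, ∠ ≈ 90.00°
|L| = 250000 / 2.65e+05 ≈ 0.9434
Gain = 20 log₁₀(0.9434) ≈ -0.51 dB
∠L = 0.00° − 90.00° = -90.00°

-0.5 dB, -90.0°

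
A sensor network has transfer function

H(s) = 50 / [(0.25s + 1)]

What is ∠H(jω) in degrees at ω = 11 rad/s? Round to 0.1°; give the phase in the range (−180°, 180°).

-70.0°

At ω = 11 rad/s:
pole (1 + j11·0.25) = 1 + j2.75 → |·| ≈ 2.9262, ∠ ≈ 70.02°
∠H = (0°) − (70.02°) = -70.02°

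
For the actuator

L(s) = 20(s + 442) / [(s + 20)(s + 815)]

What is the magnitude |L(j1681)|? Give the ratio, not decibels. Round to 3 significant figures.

0.0111

At s = jω = j1681:
zero (s+442): 442 + j1681 → |·| = √(442²+1681²) = √3021125 ≈ 1738.1, ∠ = arctan(1681/442) ≈ 75.27°
pole (s+20): 20 + j1681 → |·| = √(20²+1681²) = √2826161 ≈ 1681.1, ∠ = arctan(1681/20) ≈ 89.32°
pole (s+815): 815 + j1681 → |·| = √(815²+1681²) = √3489986 ≈ 1868.2, ∠ = arctan(1681/815) ≈ 64.13°
|L| = 20 · 1738.1 / 3.1406e+06 ≈ 0.011069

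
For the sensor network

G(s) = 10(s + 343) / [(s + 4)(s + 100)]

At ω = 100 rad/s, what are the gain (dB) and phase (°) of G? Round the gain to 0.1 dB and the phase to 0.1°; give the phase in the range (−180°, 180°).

At s = jω = j100:
zero (s+343): 343 + j100 → |·| = √(343²+100²) = √127649 ≈ 357.28, ∠ = arctan(100/343) ≈ 16.25°
pole (s+4): 4 + j100 → |·| = √(4²+100²) = √10016 ≈ 100.08, ∠ = arctan(100/4) ≈ 87.71°
pole (s+100): 100 + j100 → |·| = √(100²+100²) = √20000 ≈ 141.42, ∠ = arctan(100/100) ≈ 45.00°
|G| = 10 · 357.28 / 14153 ≈ 0.25244
Gain = 20 log₁₀(0.25244) ≈ -11.96 dB
∠G = 16.25° − 132.71° = -116.46°

-12.0 dB, -116.5°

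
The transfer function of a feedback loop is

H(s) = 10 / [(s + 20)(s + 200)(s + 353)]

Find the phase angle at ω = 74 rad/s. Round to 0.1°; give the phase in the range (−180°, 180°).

-107.0°

At s = jω = j74:
pole (s+20): 20 + j74 → |·| = √(20²+74²) = √5876 ≈ 76.655, ∠ = arctan(74/20) ≈ 74.88°
pole (s+200): 200 + j74 → |·| = √(200²+74²) = √45476 ≈ 213.25, ∠ = arctan(74/200) ≈ 20.30°
pole (s+353): 353 + j74 → |·| = √(353²+74²) = √130085 ≈ 360.67, ∠ = arctan(74/353) ≈ 11.84°
∠H = 0.00° − 107.02° = -107.02°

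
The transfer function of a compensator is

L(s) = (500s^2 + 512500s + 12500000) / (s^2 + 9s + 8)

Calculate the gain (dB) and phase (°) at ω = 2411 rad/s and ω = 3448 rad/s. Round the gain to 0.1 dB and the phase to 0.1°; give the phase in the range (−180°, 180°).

ω = 2411: 54.7 dB, -22.9°; ω = 3448: 54.3 dB, -16.4°

Substitute s = j2411:
Numerator: 500(j2411)^2 + 512500(j2411) + 12500000 = -2893960500 + j1235637500
Denominator: (j2411)^2 + 9(j2411) + 8 = -5812913 + j21699
|N| = √(2893960500² + 1235637500²) ≈ 3.1467e+09, ∠N ≈ 156.88°
|D| = √(5812913² + 21699²) ≈ 5.813e+06, ∠D ≈ 179.79°
|L| = 3.1467e+09 / 5.813e+06 ≈ 541.32
Gain = 20 log₁₀(541.32) ≈ 54.67 dB
∠L = 156.88° − 179.79° = -22.91°

Substitute s = j3448:
Numerator: 500(j3448)^2 + 512500(j3448) + 12500000 = -5931852000 + j1767100000
Denominator: (j3448)^2 + 9(j3448) + 8 = -11888696 + j31032
|N| = √(5931852000² + 1767100000²) ≈ 6.1895e+09, ∠N ≈ 163.41°
|D| = √(11888696² + 31032²) ≈ 1.1889e+07, ∠D ≈ 179.85°
|L| = 6.1895e+09 / 1.1889e+07 ≈ 520.61
Gain = 20 log₁₀(520.61) ≈ 54.33 dB
∠L = 163.41° − 179.85° = -16.44°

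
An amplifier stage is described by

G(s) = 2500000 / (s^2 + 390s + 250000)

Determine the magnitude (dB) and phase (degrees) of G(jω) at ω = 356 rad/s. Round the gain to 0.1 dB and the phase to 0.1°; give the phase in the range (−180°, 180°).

At s = jω = j356:
quadratic: (j356)² + 390·j356 + 250000 = 123264 + j138840 → |·| ≈ 1.8566e+05, ∠ ≈ 48.40°
|G| = 2500000 / 1.8566e+05 ≈ 13.465
Gain = 20 log₁₀(13.465) ≈ 22.58 dB
∠G = 0.00° − 48.40° = -48.40°

22.6 dB, -48.4°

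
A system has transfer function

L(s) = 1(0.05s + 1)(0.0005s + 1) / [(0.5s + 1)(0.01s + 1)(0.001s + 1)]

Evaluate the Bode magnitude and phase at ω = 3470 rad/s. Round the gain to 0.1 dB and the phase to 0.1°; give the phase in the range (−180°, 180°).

At ω = 3470 rad/s:
zero (1 + j3470·0.05) = 1 + j173.5 → |·| ≈ 173.5, ∠ ≈ 89.67°
zero (1 + j3470·0.0005) = 1 + j1.735 → |·| ≈ 2.0026, ∠ ≈ 60.04°
pole (1 + j3470·0.5) = 1 + j1735 → |·| ≈ 1735, ∠ ≈ 89.97°
pole (1 + j3470·0.01) = 1 + j34.7 → |·| ≈ 34.714, ∠ ≈ 88.35°
pole (1 + j3470·0.001) = 1 + j3.47 → |·| ≈ 3.6112, ∠ ≈ 73.92°
|L| = 1 · 173.5 · 2.0026 / (1735 · 34.714 · 3.6112) ≈ 0.0015975
Gain = 20 log₁₀(0.0015975) ≈ -55.93 dB
∠L = (89.67° + 60.04°) − (89.97° + 88.35° + 73.92°) = -102.53°

-55.9 dB, -102.5°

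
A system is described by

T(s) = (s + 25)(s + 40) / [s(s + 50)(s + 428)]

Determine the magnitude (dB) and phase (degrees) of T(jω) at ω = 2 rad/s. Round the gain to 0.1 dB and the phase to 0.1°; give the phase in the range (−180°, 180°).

-32.6 dB, -85.1°

At s = jω = j2:
zero (s+25): 25 + j2 → |·| = √(25²+2²) = √629 ≈ 25.08, ∠ = arctan(2/25) ≈ 4.57°
zero (s+40): 40 + j2 → |·| = √(40²+2²) = √1604 ≈ 40.05, ∠ = arctan(2/40) ≈ 2.86°
pole (s+50): 50 + j2 → |·| = √(50²+2²) = √2504 ≈ 50.04, ∠ = arctan(2/50) ≈ 2.29°
pole (s+428): 428 + j2 → |·| = √(428²+2²) = √183188 ≈ 428, ∠ = arctan(2/428) ≈ 0.27°
pole at origin: |s| = 2, ∠ = 90.00° (in denominator)
|T| = 1 · 1004.5 / 42834 ≈ 0.023451
Gain = 20 log₁₀(0.023451) ≈ -32.60 dB
∠T = 7.43° − 92.56° = -85.13°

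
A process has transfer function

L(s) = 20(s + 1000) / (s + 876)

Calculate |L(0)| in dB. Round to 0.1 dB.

27.2 dB

L(0) = 20·1000 / (876) ≈ 22.831
20 log₁₀(22.831) ≈ 27.17 dB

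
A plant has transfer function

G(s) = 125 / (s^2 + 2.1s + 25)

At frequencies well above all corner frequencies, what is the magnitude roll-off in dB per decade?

-40 dB/decade

Each pole contributes −20 dB/decade at high frequency; each zero contributes +20 dB/decade.
Net: 0 zero(s) − 2 pole(s) → -40 dB/decade.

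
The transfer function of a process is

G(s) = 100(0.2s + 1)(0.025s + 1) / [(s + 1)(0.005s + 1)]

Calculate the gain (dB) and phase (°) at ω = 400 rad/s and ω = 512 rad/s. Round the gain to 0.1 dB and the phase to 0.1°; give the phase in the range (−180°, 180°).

ω = 400: 39.1 dB, 20.3°; ω = 512: 39.4 dB, 16.4°

At ω = 400 rad/s:
zero (1 + j400·0.2) = 1 + j80 → |·| ≈ 80.006, ∠ ≈ 89.28°
zero (1 + j400·0.025) = 1 + j10 → |·| ≈ 10.05, ∠ ≈ 84.29°
pole (1 + j400·1) = 1 + j400 → |·| ≈ 400, ∠ ≈ 89.86°
pole (1 + j400·0.005) = 1 + j2 → |·| ≈ 2.2361, ∠ ≈ 63.43°
|G| = 100 · 80.006 · 10.05 / (400 · 2.2361) ≈ 89.895
Gain = 20 log₁₀(89.895) ≈ 39.07 dB
∠G = (89.28° + 84.29°) − (89.86° + 63.43°) = 20.28°

At ω = 512 rad/s:
zero (1 + j512·0.2) = 1 + j102.4 → |·| ≈ 102.4, ∠ ≈ 89.44°
zero (1 + j512·0.025) = 1 + j12.8 → |·| ≈ 12.839, ∠ ≈ 85.53°
pole (1 + j512·1) = 1 + j512 → |·| ≈ 512, ∠ ≈ 89.89°
pole (1 + j512·0.005) = 1 + j2.56 → |·| ≈ 2.7484, ∠ ≈ 68.66°
|G| = 100 · 102.4 · 12.839 / (512 · 2.7484) ≈ 93.429
Gain = 20 log₁₀(93.429) ≈ 39.41 dB
∠G = (89.44° + 85.53°) − (89.89° + 68.66°) = 16.42°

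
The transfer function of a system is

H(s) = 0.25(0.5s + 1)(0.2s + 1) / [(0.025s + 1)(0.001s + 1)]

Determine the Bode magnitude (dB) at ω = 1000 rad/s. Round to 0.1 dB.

At ω = 1000 rad/s:
zero (1 + j1000·0.5) = 1 + j500 → |·| ≈ 500, ∠ ≈ 89.89°
zero (1 + j1000·0.2) = 1 + j200 → |·| ≈ 200, ∠ ≈ 89.71°
pole (1 + j1000·0.025) = 1 + j25 → |·| ≈ 25.02, ∠ ≈ 87.71°
pole (1 + j1000·0.001) = 1 + j1 → |·| ≈ 1.4142, ∠ ≈ 45.00°
|H| = 0.25 · 500 · 200 / (25.02 · 1.4142) ≈ 706.55
Gain = 20 log₁₀(706.55) ≈ 56.98 dB

57.0 dB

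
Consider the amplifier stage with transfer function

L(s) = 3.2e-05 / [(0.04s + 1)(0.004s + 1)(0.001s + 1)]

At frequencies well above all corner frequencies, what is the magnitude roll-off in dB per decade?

Each pole contributes −20 dB/decade at high frequency; each zero contributes +20 dB/decade.
Net: 0 zero(s) − 3 pole(s) → -60 dB/decade.

-60 dB/decade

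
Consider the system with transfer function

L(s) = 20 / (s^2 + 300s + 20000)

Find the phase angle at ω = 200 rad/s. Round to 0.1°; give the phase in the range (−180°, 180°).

-108.4°

Substitute s = j200:
Numerator: 20 = 20 + j0
Denominator: (j200)^2 + 300(j200) + 20000 = -20000 + j60000
|N| = √(20² + 0²) ≈ 20, ∠N ≈ 0.00°
|D| = √(20000² + 60000²) ≈ 63246, ∠D ≈ 108.43°
∠L = 0.00° − 108.43° = -108.43°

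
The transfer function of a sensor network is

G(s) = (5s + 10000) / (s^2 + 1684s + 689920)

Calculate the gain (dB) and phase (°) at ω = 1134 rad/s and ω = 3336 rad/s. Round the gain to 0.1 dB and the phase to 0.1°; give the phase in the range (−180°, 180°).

ω = 1134: -44.8 dB, -77.8°; ω = 3336: -55.7 dB, -92.7°

Substitute s = j1134:
Numerator: 5(j1134) + 10000 = 10000 + j5670
Denominator: (j1134)^2 + 1684(j1134) + 689920 = -596036 + j1909656
|N| = √(10000² + 5670²) ≈ 11496, ∠N ≈ 29.55°
|D| = √(596036² + 1909656²) ≈ 2.0005e+06, ∠D ≈ 107.33°
|G| = 11496 / 2.0005e+06 ≈ 0.0057466
Gain = 20 log₁₀(0.0057466) ≈ -44.81 dB
∠G = 29.55° − 107.33° = -77.78°

Substitute s = j3336:
Numerator: 5(j3336) + 10000 = 10000 + j16680
Denominator: (j3336)^2 + 1684(j3336) + 689920 = -10438976 + j5617824
|N| = √(10000² + 16680²) ≈ 19448, ∠N ≈ 59.06°
|D| = √(10438976² + 5617824²) ≈ 1.1855e+07, ∠D ≈ 151.71°
|G| = 19448 / 1.1855e+07 ≈ 0.0016405
Gain = 20 log₁₀(0.0016405) ≈ -55.70 dB
∠G = 59.06° − 151.71° = -92.65°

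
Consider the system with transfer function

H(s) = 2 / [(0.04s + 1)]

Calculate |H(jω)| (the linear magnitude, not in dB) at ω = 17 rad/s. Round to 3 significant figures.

At ω = 17 rad/s:
pole (1 + j17·0.04) = 1 + j0.68 → |·| ≈ 1.2093, ∠ ≈ 34.22°
|H| = 2 · 1 / (1.2093) ≈ 1.6538

1.65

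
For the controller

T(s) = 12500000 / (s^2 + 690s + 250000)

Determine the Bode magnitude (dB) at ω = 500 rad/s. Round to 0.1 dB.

At s = jω = j500:
quadratic: (j500)² + 690·j500 + 250000 = 0 + j345000 → |·| ≈ 3.45e+05, ∠ ≈ 90.00°
|T| = 12500000 / 3.45e+05 ≈ 36.232
Gain = 20 log₁₀(36.232) ≈ 31.18 dB

31.2 dB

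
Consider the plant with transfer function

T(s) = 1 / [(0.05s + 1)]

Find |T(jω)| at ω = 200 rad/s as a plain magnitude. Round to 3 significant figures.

At ω = 200 rad/s:
pole (1 + j200·0.05) = 1 + j10 → |·| ≈ 10.05, ∠ ≈ 84.29°
|T| = 1 · 1 / (10.05) ≈ 0.099502

0.0995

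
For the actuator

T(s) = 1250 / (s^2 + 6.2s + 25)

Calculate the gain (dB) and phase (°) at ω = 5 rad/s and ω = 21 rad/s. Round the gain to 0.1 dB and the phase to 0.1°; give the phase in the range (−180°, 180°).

ω = 5: 32.1 dB, -90.0°; ω = 21: 9.2 dB, -162.6°

At s = jω = j5:
quadratic: (j5)² + 6.2·j5 + 25 = 0 + j31 → |·| ≈ 31, ∠ ≈ 90.00°
|T| = 1250 / 31 ≈ 40.323
Gain = 20 log₁₀(40.323) ≈ 32.11 dB
∠T = 0.00° − 90.00° = -90.00°

At s = jω = j21:
quadratic: (j21)² + 6.2·j21 + 25 = -416 + j130.2 → |·| ≈ 435.9, ∠ ≈ 162.62°
|T| = 1250 / 435.9 ≈ 2.8676
Gain = 20 log₁₀(2.8676) ≈ 9.15 dB
∠T = 0.00° − 162.62° = -162.62°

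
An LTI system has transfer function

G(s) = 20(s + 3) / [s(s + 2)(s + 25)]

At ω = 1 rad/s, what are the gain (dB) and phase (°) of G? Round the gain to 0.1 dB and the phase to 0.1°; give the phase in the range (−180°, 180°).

1.1 dB, -100.4°

At s = jω = j1:
zero (s+3): 3 + j1 → |·| = √(3²+1²) = √10 ≈ 3.1623, ∠ = arctan(1/3) ≈ 18.43°
pole (s+2): 2 + j1 → |·| = √(2²+1²) = √5 ≈ 2.2361, ∠ = arctan(1/2) ≈ 26.57°
pole (s+25): 25 + j1 → |·| = √(25²+1²) = √626 ≈ 25.02, ∠ = arctan(1/25) ≈ 2.29°
pole at origin: |s| = 1, ∠ = 90.00° (in denominator)
|G| = 20 · 3.1623 / 55.947 ≈ 1.1305
Gain = 20 log₁₀(1.1305) ≈ 1.07 dB
∠G = 18.43° − 118.86° = -100.43°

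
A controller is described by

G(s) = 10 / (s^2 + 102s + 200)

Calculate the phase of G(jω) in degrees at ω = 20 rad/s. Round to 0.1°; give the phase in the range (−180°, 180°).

-95.6°

Substitute s = j20:
Numerator: 10 = 10 + j0
Denominator: (j20)^2 + 102(j20) + 200 = -200 + j2040
|N| = √(10² + 0²) ≈ 10, ∠N ≈ 0.00°
|D| = √(200² + 2040²) ≈ 2049.8, ∠D ≈ 95.60°
∠G = 0.00° − 95.60° = -95.60°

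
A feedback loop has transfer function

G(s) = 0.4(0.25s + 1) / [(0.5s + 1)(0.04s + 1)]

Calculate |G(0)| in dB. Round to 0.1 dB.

-8.0 dB

G(0) = 0.4 · 1 / 1 = 0.4
20 log₁₀(0.4) ≈ -7.96 dB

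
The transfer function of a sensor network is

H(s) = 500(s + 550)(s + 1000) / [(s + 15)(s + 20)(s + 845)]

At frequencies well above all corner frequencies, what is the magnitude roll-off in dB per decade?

Each pole contributes −20 dB/decade at high frequency; each zero contributes +20 dB/decade.
Net: 2 zero(s) − 3 pole(s) → -20 dB/decade.

-20 dB/decade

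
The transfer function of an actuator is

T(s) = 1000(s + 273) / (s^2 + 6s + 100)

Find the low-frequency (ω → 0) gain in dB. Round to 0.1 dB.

T(0) = 1000·273 / 100 = 2730
20 log₁₀(2730) ≈ 68.72 dB

68.7 dB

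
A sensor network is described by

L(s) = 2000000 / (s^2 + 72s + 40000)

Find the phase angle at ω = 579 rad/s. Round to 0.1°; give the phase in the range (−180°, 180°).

At s = jω = j579:
quadratic: (j579)² + 72·j579 + 40000 = -295241 + j41688 → |·| ≈ 2.9817e+05, ∠ ≈ 171.96°
∠L = 0.00° − 171.96° = -171.96°

-172.0°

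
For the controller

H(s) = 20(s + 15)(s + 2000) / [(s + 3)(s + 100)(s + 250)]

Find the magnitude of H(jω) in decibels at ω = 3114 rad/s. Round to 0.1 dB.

At s = jω = j3114:
zero (s+15): 15 + j3114 → |·| = √(15²+3114²) = √9697221 ≈ 3114, ∠ = arctan(3114/15) ≈ 89.72°
zero (s+2000): 2000 + j3114 → |·| = √(2000²+3114²) = √13696996 ≈ 3700.9, ∠ = arctan(3114/2000) ≈ 57.29°
pole (s+3): 3 + j3114 → |·| = √(3²+3114²) = √9697005 ≈ 3114, ∠ = arctan(3114/3) ≈ 89.94°
pole (s+100): 100 + j3114 → |·| = √(100²+3114²) = √9706996 ≈ 3115.6, ∠ = arctan(3114/100) ≈ 88.16°
pole (s+250): 250 + j3114 → |·| = √(250²+3114²) = √9759496 ≈ 3124, ∠ = arctan(3114/250) ≈ 85.41°
|H| = 20 · 1.1525e+07 / 3.0309e+10 ≈ 0.007605
Gain = 20 log₁₀(0.007605) ≈ -42.38 dB

-42.4 dB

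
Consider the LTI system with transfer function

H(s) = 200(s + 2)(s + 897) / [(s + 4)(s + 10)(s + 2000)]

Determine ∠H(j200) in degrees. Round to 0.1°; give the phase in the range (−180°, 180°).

-79.7°

At s = jω = j200:
zero (s+2): 2 + j200 → |·| = √(2²+200²) = √40004 ≈ 200.01, ∠ = arctan(200/2) ≈ 89.43°
zero (s+897): 897 + j200 → |·| = √(897²+200²) = √844609 ≈ 919.03, ∠ = arctan(200/897) ≈ 12.57°
pole (s+4): 4 + j200 → |·| = √(4²+200²) = √40016 ≈ 200.04, ∠ = arctan(200/4) ≈ 88.85°
pole (s+10): 10 + j200 → |·| = √(10²+200²) = √40100 ≈ 200.25, ∠ = arctan(200/10) ≈ 87.14°
pole (s+2000): 2000 + j200 → |·| = √(2000²+200²) = √4040000 ≈ 2010, ∠ = arctan(200/2000) ≈ 5.71°
∠H = 102.00° − 181.70° = -79.70°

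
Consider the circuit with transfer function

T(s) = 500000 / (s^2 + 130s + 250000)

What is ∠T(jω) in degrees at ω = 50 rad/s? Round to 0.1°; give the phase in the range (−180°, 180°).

At s = jω = j50:
quadratic: (j50)² + 130·j50 + 250000 = 247500 + j6500 → |·| ≈ 2.4759e+05, ∠ ≈ 1.50°
∠T = 0.00° − 1.50° = -1.50°

-1.5°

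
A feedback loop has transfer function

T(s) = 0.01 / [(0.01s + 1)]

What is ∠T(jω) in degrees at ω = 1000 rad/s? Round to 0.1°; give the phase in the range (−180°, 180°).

-84.3°

At ω = 1000 rad/s:
pole (1 + j1000·0.01) = 1 + j10 → |·| ≈ 10.05, ∠ ≈ 84.29°
∠T = (0°) − (84.29°) = -84.29°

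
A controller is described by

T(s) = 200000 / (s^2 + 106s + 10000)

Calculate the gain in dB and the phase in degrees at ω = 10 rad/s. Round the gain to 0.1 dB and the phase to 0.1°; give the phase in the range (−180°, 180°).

At s = jω = j10:
quadratic: (j10)² + 106·j10 + 10000 = 9900 + j1060 → |·| ≈ 9956.6, ∠ ≈ 6.11°
|T| = 200000 / 9956.6 ≈ 20.087
Gain = 20 log₁₀(20.087) ≈ 26.06 dB
∠T = 0.00° − 6.11° = -6.11°

26.1 dB, -6.1°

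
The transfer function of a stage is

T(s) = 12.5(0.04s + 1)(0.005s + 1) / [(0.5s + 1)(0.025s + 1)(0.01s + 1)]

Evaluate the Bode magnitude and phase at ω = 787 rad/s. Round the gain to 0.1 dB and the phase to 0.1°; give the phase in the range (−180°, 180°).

-31.7 dB, -95.8°

At ω = 787 rad/s:
zero (1 + j787·0.04) = 1 + j31.48 → |·| ≈ 31.496, ∠ ≈ 88.18°
zero (1 + j787·0.005) = 1 + j3.935 → |·| ≈ 4.0601, ∠ ≈ 75.74°
pole (1 + j787·0.5) = 1 + j393.5 → |·| ≈ 393.5, ∠ ≈ 89.85°
pole (1 + j787·0.025) = 1 + j19.675 → |·| ≈ 19.7, ∠ ≈ 87.09°
pole (1 + j787·0.01) = 1 + j7.87 → |·| ≈ 7.9333, ∠ ≈ 82.76°
|T| = 12.5 · 31.496 · 4.0601 / (393.5 · 19.7 · 7.9333) ≈ 0.025992
Gain = 20 log₁₀(0.025992) ≈ -31.70 dB
∠T = (88.18° + 75.74°) − (89.85° + 87.09° + 82.76°) = -95.78°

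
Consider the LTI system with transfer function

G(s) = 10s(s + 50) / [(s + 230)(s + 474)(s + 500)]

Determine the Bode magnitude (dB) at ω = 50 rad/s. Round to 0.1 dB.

-64.1 dB

At s = jω = j50:
zero (s+50): 50 + j50 → |·| = √(50²+50²) = √5000 ≈ 70.711, ∠ = arctan(50/50) ≈ 45.00°
zero at origin: s = j50 → |·| = 50, ∠ = 90.00°
pole (s+230): 230 + j50 → |·| = √(230²+50²) = √55400 ≈ 235.37, ∠ = arctan(50/230) ≈ 12.26°
pole (s+474): 474 + j50 → |·| = √(474²+50²) = √227176 ≈ 476.63, ∠ = arctan(50/474) ≈ 6.02°
pole (s+500): 500 + j50 → |·| = √(500²+50²) = √252500 ≈ 502.49, ∠ = arctan(50/500) ≈ 5.71°
|G| = 10 · 3535.5 / 5.6372e+07 ≈ 0.00062717
Gain = 20 log₁₀(0.00062717) ≈ -64.05 dB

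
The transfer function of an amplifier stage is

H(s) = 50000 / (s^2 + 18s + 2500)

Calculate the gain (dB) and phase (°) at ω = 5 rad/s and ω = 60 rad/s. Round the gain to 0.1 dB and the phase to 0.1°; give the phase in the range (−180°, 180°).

At s = jω = j5:
quadratic: (j5)² + 18·j5 + 2500 = 2475 + j90 → |·| ≈ 2476.6, ∠ ≈ 2.08°
|H| = 50000 / 2476.6 ≈ 20.189
Gain = 20 log₁₀(20.189) ≈ 26.10 dB
∠H = 0.00° − 2.08° = -2.08°

At s = jω = j60:
quadratic: (j60)² + 18·j60 + 2500 = -1100 + j1080 → |·| ≈ 1541.6, ∠ ≈ 135.53°
|H| = 50000 / 1541.6 ≈ 32.434
Gain = 20 log₁₀(32.434) ≈ 30.22 dB
∠H = 0.00° − 135.53° = -135.53°

ω = 5: 26.1 dB, -2.1°; ω = 60: 30.2 dB, -135.5°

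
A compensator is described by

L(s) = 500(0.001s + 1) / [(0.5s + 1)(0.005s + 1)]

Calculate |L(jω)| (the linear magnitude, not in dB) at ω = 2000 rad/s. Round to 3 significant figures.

At ω = 2000 rad/s:
zero (1 + j2000·0.001) = 1 + j2 → |·| ≈ 2.2361, ∠ ≈ 63.43°
pole (1 + j2000·0.5) = 1 + j1000 → |·| ≈ 1000, ∠ ≈ 89.94°
pole (1 + j2000·0.005) = 1 + j10 → |·| ≈ 10.05, ∠ ≈ 84.29°
|L| = 500 · 2.2361 / (1000 · 10.05) ≈ 0.11125

0.111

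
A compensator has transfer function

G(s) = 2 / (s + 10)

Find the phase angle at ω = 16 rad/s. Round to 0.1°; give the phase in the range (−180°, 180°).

-58.0°

At s = jω = j16:
pole (s+10): 10 + j16 → |·| = √(10²+16²) = √356 ≈ 18.868, ∠ = arctan(16/10) ≈ 57.99°
∠G = 0.00° − 57.99° = -57.99°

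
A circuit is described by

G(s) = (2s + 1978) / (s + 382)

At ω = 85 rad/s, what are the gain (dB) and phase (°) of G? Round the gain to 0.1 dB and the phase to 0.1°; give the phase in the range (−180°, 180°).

14.1 dB, -7.6°

Substitute s = j85:
Numerator: 2(j85) + 1978 = 1978 + j170
Denominator: (j85) + 382 = 382 + j85
|N| = √(1978² + 170²) ≈ 1985.3, ∠N ≈ 4.91°
|D| = √(382² + 85²) ≈ 391.34, ∠D ≈ 12.54°
|G| = 1985.3 / 391.34 ≈ 5.0731
Gain = 20 log₁₀(5.0731) ≈ 14.11 dB
∠G = 4.91° − 12.54° = -7.63°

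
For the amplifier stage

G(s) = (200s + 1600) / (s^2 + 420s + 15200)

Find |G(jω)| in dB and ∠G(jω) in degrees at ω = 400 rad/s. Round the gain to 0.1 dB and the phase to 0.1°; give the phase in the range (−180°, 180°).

-8.9 dB, -41.9°

Substitute s = j400:
Numerator: 200(j400) + 1600 = 1600 + j80000
Denominator: (j400)^2 + 420(j400) + 15200 = -144800 + j168000
|N| = √(1600² + 80000²) ≈ 80016, ∠N ≈ 88.85°
|D| = √(144800² + 168000²) ≈ 2.2179e+05, ∠D ≈ 130.76°
|G| = 80016 / 2.2179e+05 ≈ 0.36077
Gain = 20 log₁₀(0.36077) ≈ -8.86 dB
∠G = 88.85° − 130.76° = -41.91°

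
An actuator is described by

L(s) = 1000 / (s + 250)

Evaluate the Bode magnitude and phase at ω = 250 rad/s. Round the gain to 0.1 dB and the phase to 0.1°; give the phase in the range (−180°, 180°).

9.0 dB, -45.0°

Substitute s = j250:
Numerator: 1000 = 1000 + j0
Denominator: (j250) + 250 = 250 + j250
|N| = √(1000² + 0²) ≈ 1000, ∠N ≈ 0.00°
|D| = √(250² + 250²) ≈ 353.55, ∠D ≈ 45.00°
|L| = 1000 / 353.55 ≈ 2.8285
Gain = 20 log₁₀(2.8285) ≈ 9.03 dB
∠L = 0.00° − 45.00° = -45.00°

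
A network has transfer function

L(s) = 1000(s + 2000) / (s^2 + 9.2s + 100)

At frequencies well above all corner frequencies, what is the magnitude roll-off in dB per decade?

Each pole contributes −20 dB/decade at high frequency; each zero contributes +20 dB/decade.
Net: 1 zero(s) − 2 pole(s) → -20 dB/decade.

-20 dB/decade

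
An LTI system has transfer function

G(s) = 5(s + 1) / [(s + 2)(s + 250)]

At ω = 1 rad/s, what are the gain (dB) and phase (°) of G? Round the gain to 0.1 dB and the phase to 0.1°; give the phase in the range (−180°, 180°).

At s = jω = j1:
zero (s+1): 1 + j1 → |·| = √(1²+1²) = √2 ≈ 1.4142, ∠ = arctan(1/1) ≈ 45.00°
pole (s+2): 2 + j1 → |·| = √(2²+1²) = √5 ≈ 2.2361, ∠ = arctan(1/2) ≈ 26.57°
pole (s+250): 250 + j1 → |·| = √(250²+1²) = √62501 ≈ 250, ∠ = arctan(1/250) ≈ 0.23°
|G| = 5 · 1.4142 / 559.02 ≈ 0.012649
Gain = 20 log₁₀(0.012649) ≈ -37.96 dB
∠G = 45.00° − 26.80° = 18.20°

-38.0 dB, 18.2°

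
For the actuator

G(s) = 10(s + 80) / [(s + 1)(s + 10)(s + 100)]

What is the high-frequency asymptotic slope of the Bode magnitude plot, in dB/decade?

-40 dB/decade

Each pole contributes −20 dB/decade at high frequency; each zero contributes +20 dB/decade.
Net: 1 zero(s) − 3 pole(s) → -40 dB/decade.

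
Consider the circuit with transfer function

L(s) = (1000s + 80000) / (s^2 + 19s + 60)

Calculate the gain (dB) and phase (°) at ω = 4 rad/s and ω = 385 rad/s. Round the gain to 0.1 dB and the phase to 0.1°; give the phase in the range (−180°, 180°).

ω = 4: 59.2 dB, -57.1°; ω = 385: 8.5 dB, -98.9°

Substitute s = j4:
Numerator: 1000(j4) + 80000 = 80000 + j4000
Denominator: (j4)^2 + 19(j4) + 60 = 44 + j76
|N| = √(80000² + 4000²) ≈ 80100, ∠N ≈ 2.86°
|D| = √(44² + 76²) ≈ 87.818, ∠D ≈ 59.93°
|L| = 80100 / 87.818 ≈ 912.11
Gain = 20 log₁₀(912.11) ≈ 59.20 dB
∠L = 2.86° − 59.93° = -57.07°

Substitute s = j385:
Numerator: 1000(j385) + 80000 = 80000 + j385000
Denominator: (j385)^2 + 19(j385) + 60 = -148165 + j7315
|N| = √(80000² + 385000²) ≈ 3.9322e+05, ∠N ≈ 78.26°
|D| = √(148165² + 7315²) ≈ 1.4835e+05, ∠D ≈ 177.17°
|L| = 3.9322e+05 / 1.4835e+05 ≈ 2.6506
Gain = 20 log₁₀(2.6506) ≈ 8.47 dB
∠L = 78.26° − 177.17° = -98.91°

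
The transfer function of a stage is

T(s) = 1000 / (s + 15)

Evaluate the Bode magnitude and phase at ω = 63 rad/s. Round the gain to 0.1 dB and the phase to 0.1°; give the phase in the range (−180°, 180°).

At s = jω = j63:
pole (s+15): 15 + j63 → |·| = √(15²+63²) = √4194 ≈ 64.761, ∠ = arctan(63/15) ≈ 76.61°
|T| = 1000 / 64.761 ≈ 15.441
Gain = 20 log₁₀(15.441) ≈ 23.77 dB
∠T = 0.00° − 76.61° = -76.61°

23.8 dB, -76.6°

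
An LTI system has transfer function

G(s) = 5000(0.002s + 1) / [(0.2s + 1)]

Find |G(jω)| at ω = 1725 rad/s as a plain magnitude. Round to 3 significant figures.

At ω = 1725 rad/s:
zero (1 + j1725·0.002) = 1 + j3.45 → |·| ≈ 3.592, ∠ ≈ 73.84°
pole (1 + j1725·0.2) = 1 + j345 → |·| ≈ 345, ∠ ≈ 89.83°
|G| = 5000 · 3.592 / (345) ≈ 52.058

52.1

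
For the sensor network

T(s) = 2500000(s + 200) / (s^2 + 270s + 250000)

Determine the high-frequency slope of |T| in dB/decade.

Each pole contributes −20 dB/decade at high frequency; each zero contributes +20 dB/decade.
Net: 1 zero(s) − 2 pole(s) → -20 dB/decade.

-20 dB/decade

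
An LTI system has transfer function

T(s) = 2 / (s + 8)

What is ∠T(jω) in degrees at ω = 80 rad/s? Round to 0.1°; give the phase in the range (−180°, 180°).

-84.3°

At s = jω = j80:
pole (s+8): 8 + j80 → |·| = √(8²+80²) = √6464 ≈ 80.399, ∠ = arctan(80/8) ≈ 84.29°
∠T = 0.00° − 84.29° = -84.29°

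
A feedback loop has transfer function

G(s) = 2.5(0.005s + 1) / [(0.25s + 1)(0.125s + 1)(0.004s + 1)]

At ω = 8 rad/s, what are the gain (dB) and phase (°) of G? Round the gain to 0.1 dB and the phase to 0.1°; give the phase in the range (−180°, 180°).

-2.0 dB, -108.0°

At ω = 8 rad/s:
zero (1 + j8·0.005) = 1 + j0.04 → |·| ≈ 1.0008, ∠ ≈ 2.29°
pole (1 + j8·0.25) = 1 + j2 → |·| ≈ 2.2361, ∠ ≈ 63.43°
pole (1 + j8·0.125) = 1 + j1 → |·| ≈ 1.4142, ∠ ≈ 45.00°
pole (1 + j8·0.004) = 1 + j0.032 → |·| ≈ 1.0005, ∠ ≈ 1.83°
|G| = 2.5 · 1.0008 / (2.2361 · 1.4142 · 1.0005) ≈ 0.7908
Gain = 20 log₁₀(0.7908) ≈ -2.04 dB
∠G = (2.29°) − (63.43° + 45.00° + 1.83°) = -107.97°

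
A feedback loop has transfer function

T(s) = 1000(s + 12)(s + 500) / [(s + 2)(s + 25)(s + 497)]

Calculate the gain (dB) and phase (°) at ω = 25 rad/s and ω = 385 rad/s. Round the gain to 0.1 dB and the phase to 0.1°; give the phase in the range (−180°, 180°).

ω = 25: 30.0 dB, -66.1°; ω = 385: 8.3 dB, -87.9°

At s = jω = j25:
zero (s+12): 12 + j25 → |·| = √(12²+25²) = √769 ≈ 27.731, ∠ = arctan(25/12) ≈ 64.36°
zero (s+500): 500 + j25 → |·| = √(500²+25²) = √250625 ≈ 500.62, ∠ = arctan(25/500) ≈ 2.86°
pole (s+2): 2 + j25 → |·| = √(2²+25²) = √629 ≈ 25.08, ∠ = arctan(25/2) ≈ 85.43°
pole (s+25): 25 + j25 → |·| = √(25²+25²) = √1250 ≈ 35.355, ∠ = arctan(25/25) ≈ 45.00°
pole (s+497): 497 + j25 → |·| = √(497²+25²) = √247634 ≈ 497.63, ∠ = arctan(25/497) ≈ 2.88°
|T| = 1000 · 13883 / 4.4125e+05 ≈ 31.463
Gain = 20 log₁₀(31.463) ≈ 29.96 dB
∠T = 67.22° − 133.31° = -66.09°

At s = jω = j385:
zero (s+12): 12 + j385 → |·| = √(12²+385²) = √148369 ≈ 385.19, ∠ = arctan(385/12) ≈ 88.21°
zero (s+500): 500 + j385 → |·| = √(500²+385²) = √398225 ≈ 631.05, ∠ = arctan(385/500) ≈ 37.60°
pole (s+2): 2 + j385 → |·| = √(2²+385²) = √148229 ≈ 385.01, ∠ = arctan(385/2) ≈ 89.70°
pole (s+25): 25 + j385 → |·| = √(25²+385²) = √148850 ≈ 385.81, ∠ = arctan(385/25) ≈ 86.28°
pole (s+497): 497 + j385 → |·| = √(497²+385²) = √395234 ≈ 628.68, ∠ = arctan(385/497) ≈ 37.76°
|T| = 1000 · 2.4307e+05 / 9.3385e+07 ≈ 2.6029
Gain = 20 log₁₀(2.6029) ≈ 8.31 dB
∠T = 125.81° − 213.74° = -87.93°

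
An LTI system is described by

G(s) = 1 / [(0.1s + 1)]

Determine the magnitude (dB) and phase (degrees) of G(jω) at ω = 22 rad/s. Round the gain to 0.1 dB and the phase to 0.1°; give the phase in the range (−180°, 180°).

At ω = 22 rad/s:
pole (1 + j22·0.1) = 1 + j2.2 → |·| ≈ 2.4166, ∠ ≈ 65.56°
|G| = 1 · 1 / (2.4166) ≈ 0.4138
Gain = 20 log₁₀(0.4138) ≈ -7.66 dB
∠G = (0°) − (65.56°) = -65.56°

-7.7 dB, -65.6°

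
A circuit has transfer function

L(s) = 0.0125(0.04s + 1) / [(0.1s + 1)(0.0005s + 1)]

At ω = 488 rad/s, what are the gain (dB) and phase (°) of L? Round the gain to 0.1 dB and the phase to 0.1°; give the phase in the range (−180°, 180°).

At ω = 488 rad/s:
zero (1 + j488·0.04) = 1 + j19.52 → |·| ≈ 19.546, ∠ ≈ 87.07°
pole (1 + j488·0.1) = 1 + j48.8 → |·| ≈ 48.81, ∠ ≈ 88.83°
pole (1 + j488·0.0005) = 1 + j0.244 → |·| ≈ 1.0293, ∠ ≈ 13.71°
|L| = 0.0125 · 19.546 / (48.81 · 1.0293) ≈ 0.0048631
Gain = 20 log₁₀(0.0048631) ≈ -46.26 dB
∠L = (87.07°) − (88.83° + 13.71°) = -15.47°

-46.3 dB, -15.5°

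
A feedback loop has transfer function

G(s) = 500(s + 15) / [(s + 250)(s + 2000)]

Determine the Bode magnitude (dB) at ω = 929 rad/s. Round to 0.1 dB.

-13.2 dB

At s = jω = j929:
zero (s+15): 15 + j929 → |·| = √(15²+929²) = √863266 ≈ 929.12, ∠ = arctan(929/15) ≈ 89.07°
pole (s+250): 250 + j929 → |·| = √(250²+929²) = √925541 ≈ 962.05, ∠ = arctan(929/250) ≈ 74.94°
pole (s+2000): 2000 + j929 → |·| = √(2000²+929²) = √4863041 ≈ 2205.2, ∠ = arctan(929/2000) ≈ 24.91°
|G| = 500 · 929.12 / 2.1215e+06 ≈ 0.21898
Gain = 20 log₁₀(0.21898) ≈ -13.19 dB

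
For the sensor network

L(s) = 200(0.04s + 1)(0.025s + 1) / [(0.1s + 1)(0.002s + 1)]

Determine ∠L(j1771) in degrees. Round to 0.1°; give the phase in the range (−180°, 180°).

At ω = 1771 rad/s:
zero (1 + j1771·0.04) = 1 + j70.84 → |·| ≈ 70.847, ∠ ≈ 89.19°
zero (1 + j1771·0.025) = 1 + j44.275 → |·| ≈ 44.286, ∠ ≈ 88.71°
pole (1 + j1771·0.1) = 1 + j177.1 → |·| ≈ 177.1, ∠ ≈ 89.68°
pole (1 + j1771·0.002) = 1 + j3.542 → |·| ≈ 3.6805, ∠ ≈ 74.23°
∠L = (89.19° + 88.71°) − (89.68° + 74.23°) = 13.99°

14.0°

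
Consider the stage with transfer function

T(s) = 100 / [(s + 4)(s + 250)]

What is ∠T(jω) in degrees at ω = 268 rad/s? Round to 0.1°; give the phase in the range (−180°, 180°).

At s = jω = j268:
pole (s+4): 4 + j268 → |·| = √(4²+268²) = √71840 ≈ 268.03, ∠ = arctan(268/4) ≈ 89.14°
pole (s+250): 250 + j268 → |·| = √(250²+268²) = √134324 ≈ 366.5, ∠ = arctan(268/250) ≈ 46.99°
∠T = 0.00° − 136.13° = -136.13°

-136.1°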